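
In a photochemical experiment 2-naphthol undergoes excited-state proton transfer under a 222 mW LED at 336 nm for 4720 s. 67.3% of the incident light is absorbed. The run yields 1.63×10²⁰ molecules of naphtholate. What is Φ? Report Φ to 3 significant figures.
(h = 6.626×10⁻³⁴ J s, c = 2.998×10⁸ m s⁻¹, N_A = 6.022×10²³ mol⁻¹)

Product: 1.63×10²⁰ / 6.022×10²³ = 2.707×10⁻⁴ mol.
Photon energy at 336 nm: hc/λ = (6.626×10⁻³⁴)(2.998×10⁸)/(336×10⁻⁹) = 5.912×10⁻¹⁹ J.
Energy delivered: (222 mW)(4720 s) = 1048 J.
Photons incident: 1048 / 5.912×10⁻¹⁹ = 1.773×10²¹, i.e. 1.773×10²¹/6.022×10²³ = 0.002944 mol.
Photons absorbed: 0.673 × 0.002944 = 0.001981 mol.
Φ = 2.707×10⁻⁴ mol / 0.001981 mol photons = 0.137.

Φ = 0.137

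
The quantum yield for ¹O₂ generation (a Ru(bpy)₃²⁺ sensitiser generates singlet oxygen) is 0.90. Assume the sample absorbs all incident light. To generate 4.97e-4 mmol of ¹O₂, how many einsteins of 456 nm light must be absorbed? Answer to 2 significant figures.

5.5e-7 einstein

Product: 4.97e-4 mmol = 4.97e-7 mol.
Photons that must be absorbed: 4.97e-7 / 0.90 = 5.522e-7 mol.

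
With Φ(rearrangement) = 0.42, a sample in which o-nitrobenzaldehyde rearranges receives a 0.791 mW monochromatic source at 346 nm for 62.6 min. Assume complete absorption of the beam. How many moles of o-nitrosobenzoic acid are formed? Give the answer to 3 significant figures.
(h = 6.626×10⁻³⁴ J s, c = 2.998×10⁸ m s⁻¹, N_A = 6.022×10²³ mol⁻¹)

3.61×10⁻⁶ mol

Photon energy at 346 nm: hc/λ = (6.626×10⁻³⁴)(2.998×10⁸)/(346×10⁻⁹) = 5.741×10⁻¹⁹ J.
Energy delivered: (0.791 mW)(3756 s) = 2.971 J.
Photons incident: 2.971 / 5.741×10⁻¹⁹ = 5.175×10¹⁸, i.e. 5.175×10¹⁸/6.022×10²³ = 8.593×10⁻⁶ mol.
Product: Φ × n_abs = 0.42 × 8.593×10⁻⁶ = 3.609×10⁻⁶ mol.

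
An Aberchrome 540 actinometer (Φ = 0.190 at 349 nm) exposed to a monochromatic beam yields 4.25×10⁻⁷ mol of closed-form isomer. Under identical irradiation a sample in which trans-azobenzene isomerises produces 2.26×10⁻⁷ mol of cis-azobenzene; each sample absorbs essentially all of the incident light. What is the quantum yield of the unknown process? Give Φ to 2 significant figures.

Φ = 0.10

Photons absorbed by the actinometer: 4.25×10⁻⁷ / 0.190 = 2.237×10⁻⁶ mol.
Φ(unknown) = 2.26×10⁻⁷ / 2.237×10⁻⁶ = 0.10.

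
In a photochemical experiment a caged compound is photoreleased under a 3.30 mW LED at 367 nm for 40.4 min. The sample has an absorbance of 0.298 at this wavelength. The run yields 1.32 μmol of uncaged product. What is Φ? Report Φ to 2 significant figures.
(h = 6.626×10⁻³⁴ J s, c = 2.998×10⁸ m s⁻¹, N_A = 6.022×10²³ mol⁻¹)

Product: 1.32 μmol = 1.32×10⁻⁶ mol.
Photon energy at 367 nm: hc/λ = (6.626×10⁻³⁴)(2.998×10⁸)/(367×10⁻⁹) = 5.413×10⁻¹⁹ J.
Energy delivered: (3.30 mW)(2424 s) = 7.999 J.
Photons incident: 7.999 / 5.413×10⁻¹⁹ = 1.478×10¹⁹, i.e. 1.478×10¹⁹/6.022×10²³ = 2.454×10⁻⁵ mol.
Fraction absorbed: 1 − 10^(−0.298) = 0.4965.
Photons absorbed: 0.4965 × 2.454×10⁻⁵ = 1.218×10⁻⁵ mol.
Φ = 1.32×10⁻⁶ mol / 1.218×10⁻⁵ mol photons = 0.11.

Φ = 0.11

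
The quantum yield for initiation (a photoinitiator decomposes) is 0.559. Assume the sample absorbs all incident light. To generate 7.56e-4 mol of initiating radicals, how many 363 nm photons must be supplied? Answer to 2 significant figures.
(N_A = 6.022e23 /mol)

Photons that must be absorbed: 7.56e-4 / 0.559 = 0.001352 mol.
Photon count: 0.001352 × 6.022e23 = 8.1e20.

8.1e20 photons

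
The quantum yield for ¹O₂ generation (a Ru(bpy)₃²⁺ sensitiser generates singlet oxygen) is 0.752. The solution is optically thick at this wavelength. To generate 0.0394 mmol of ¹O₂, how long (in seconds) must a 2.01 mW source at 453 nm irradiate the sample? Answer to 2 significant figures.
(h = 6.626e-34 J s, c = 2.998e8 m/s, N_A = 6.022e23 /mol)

t ≈ 6900 s

Product: 0.0394 mmol = 3.94e-5 mol.
Photons that must be absorbed: 3.94e-5 / 0.752 = 5.239e-5 mol.
Photon energy: hc/λ = 4.385e-19 J; per mole, 2.641e5 J mol⁻¹.
Energy required: 5.239e-5 × 2.641e5 = 13.84 J.
Time: 13.84 J / 0.00201 W = 6900 s.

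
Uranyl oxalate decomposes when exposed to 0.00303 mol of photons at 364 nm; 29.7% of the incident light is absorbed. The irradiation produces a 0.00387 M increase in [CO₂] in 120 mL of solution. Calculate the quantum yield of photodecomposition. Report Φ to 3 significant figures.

Product: (0.00387 M)(0.12 L) = 4.644×10⁻⁴ mol.
Photons absorbed: 0.297 × 0.00303 = 8.999×10⁻⁴ mol.
Φ = 4.644×10⁻⁴ mol / 8.999×10⁻⁴ mol photons = 0.516.

Φ = 0.516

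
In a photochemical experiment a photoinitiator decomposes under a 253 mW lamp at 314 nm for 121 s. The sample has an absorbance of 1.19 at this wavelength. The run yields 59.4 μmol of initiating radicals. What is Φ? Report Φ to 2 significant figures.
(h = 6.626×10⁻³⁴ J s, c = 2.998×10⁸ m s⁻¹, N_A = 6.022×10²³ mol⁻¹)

Φ = 0.79

Product: 59.4 μmol = 5.94×10⁻⁵ mol.
Photon energy at 314 nm: hc/λ = (6.626×10⁻³⁴)(2.998×10⁸)/(314×10⁻⁹) = 6.326×10⁻¹⁹ J.
Energy delivered: (253 mW)(121 s) = 30.61 J.
Photons incident: 30.61 / 6.326×10⁻¹⁹ = 4.839×10¹⁹, i.e. 4.839×10¹⁹/6.022×10²³ = 8.036×10⁻⁵ mol.
Fraction absorbed: 1 − 10^(−1.19) = 0.9354.
Photons absorbed: 0.9354 × 8.036×10⁻⁵ = 7.517×10⁻⁵ mol.
Φ = 5.94×10⁻⁵ mol / 7.517×10⁻⁵ mol photons = 0.79.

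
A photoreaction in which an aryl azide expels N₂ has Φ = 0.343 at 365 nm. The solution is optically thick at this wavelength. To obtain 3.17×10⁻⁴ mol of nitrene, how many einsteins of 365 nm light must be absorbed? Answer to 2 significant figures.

9.2×10⁻⁴ einstein

Photons that must be absorbed: 3.17×10⁻⁴ / 0.343 = 9.242×10⁻⁴ mol.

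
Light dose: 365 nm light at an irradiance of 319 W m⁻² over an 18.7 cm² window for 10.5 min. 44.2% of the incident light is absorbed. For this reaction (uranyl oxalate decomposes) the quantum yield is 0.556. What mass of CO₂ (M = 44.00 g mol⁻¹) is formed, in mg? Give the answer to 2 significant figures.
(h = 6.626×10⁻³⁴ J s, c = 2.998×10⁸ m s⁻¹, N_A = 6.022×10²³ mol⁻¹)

12 mg

Photon energy at 365 nm: hc/λ = (6.626×10⁻³⁴)(2.998×10⁸)/(365×10⁻⁹) = 5.442×10⁻¹⁹ J.
Energy delivered: (319 W m⁻²)(18.7×10⁻⁴ m²)(630 s) = 375.8 J.
Photons incident: 375.8 / 5.442×10⁻¹⁹ = 6.906×10²⁰, i.e. 6.906×10²⁰/6.022×10²³ = 0.001147 mol.
Photons absorbed: 0.442 × 0.001147 = 5.070×10⁻⁴ mol.
Product: Φ × n_abs = 0.556 × 5.070×10⁻⁴ = 2.819×10⁻⁴ mol.
Mass: 2.819×10⁻⁴ × 44.00 = 0.01240 g = 12 mg.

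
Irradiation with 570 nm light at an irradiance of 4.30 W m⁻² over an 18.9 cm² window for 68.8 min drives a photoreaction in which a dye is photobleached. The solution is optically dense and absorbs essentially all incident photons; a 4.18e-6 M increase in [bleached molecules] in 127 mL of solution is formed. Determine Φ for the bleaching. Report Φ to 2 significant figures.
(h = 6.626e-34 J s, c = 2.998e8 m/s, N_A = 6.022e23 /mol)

Φ = 0.0033

Product: (4.18e-6 M)(0.127 L) = 5.309e-7 mol.
Photon energy at 570 nm: hc/λ = (6.626e-34)(2.998e8)/(570e-9) = 3.485e-19 J.
Energy delivered: (4.30 W m⁻²)(18.9e-4 m²)(4128 s) = 33.55 J.
Photons incident: 33.55 / 3.485e-19 = 9.627e19, i.e. 9.627e19/6.022e23 = 1.599e-4 mol.
Φ = 5.309e-7 mol / 1.599e-4 mol photons = 0.0033.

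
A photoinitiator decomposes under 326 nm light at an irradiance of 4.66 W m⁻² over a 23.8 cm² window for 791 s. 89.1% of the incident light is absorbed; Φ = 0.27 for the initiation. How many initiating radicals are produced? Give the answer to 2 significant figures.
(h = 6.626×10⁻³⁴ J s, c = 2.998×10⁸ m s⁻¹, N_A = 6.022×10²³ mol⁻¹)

3.5×10¹⁸ initiating radicals

Photon energy at 326 nm: hc/λ = (6.626×10⁻³⁴)(2.998×10⁸)/(326×10⁻⁹) = 6.093×10⁻¹⁹ J.
Energy delivered: (4.66 W m⁻²)(23.8×10⁻⁴ m²)(791 s) = 8.773 J.
Photons incident: 8.773 / 6.093×10⁻¹⁹ = 1.440×10¹⁹, i.e. 1.440×10¹⁹/6.022×10²³ = 2.391×10⁻⁵ mol.
Photons absorbed: 0.891 × 2.391×10⁻⁵ = 2.130×10⁻⁵ mol.
Product: Φ × n_abs = 0.27 × 2.130×10⁻⁵ = 5.751×10⁻⁶ mol.
As a count: 5.751×10⁻⁶ × 6.022×10²³ = 3.5×10¹⁸.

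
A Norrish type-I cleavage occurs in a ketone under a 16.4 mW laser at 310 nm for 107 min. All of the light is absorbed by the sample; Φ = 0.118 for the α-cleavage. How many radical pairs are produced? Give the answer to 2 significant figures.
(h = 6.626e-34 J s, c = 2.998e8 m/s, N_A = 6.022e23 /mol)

1.9e19 radical pairs

Photon energy at 310 nm: hc/λ = (6.626e-34)(2.998e8)/(310e-9) = 6.408e-19 J.
Energy delivered: (16.4 mW)(6420 s) = 105.3 J.
Photons incident: 105.3 / 6.408e-19 = 1.643e20, i.e. 1.643e20/6.022e23 = 2.728e-4 mol.
Product: Φ × n_abs = 0.118 × 2.728e-4 = 3.219e-5 mol.
As a count: 3.219e-5 × 6.022e23 = 1.9e19.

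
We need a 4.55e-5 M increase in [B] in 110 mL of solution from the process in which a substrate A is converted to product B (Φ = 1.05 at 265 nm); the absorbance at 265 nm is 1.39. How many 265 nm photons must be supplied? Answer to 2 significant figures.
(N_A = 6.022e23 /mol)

3.0e18 photons

Product: (4.55e-5 M)(0.11 L) = 5.005e-6 mol.
Photons that must be absorbed: 5.005e-6 / 1.05 = 4.767e-6 mol.
Fraction absorbed: 1 − 10^(−1.39) = 0.9593.
Incident photons needed: 4.767e-6 / 0.9593 = 4.969e-6 mol.
Photon count: 4.969e-6 × 6.022e23 = 3.0e18.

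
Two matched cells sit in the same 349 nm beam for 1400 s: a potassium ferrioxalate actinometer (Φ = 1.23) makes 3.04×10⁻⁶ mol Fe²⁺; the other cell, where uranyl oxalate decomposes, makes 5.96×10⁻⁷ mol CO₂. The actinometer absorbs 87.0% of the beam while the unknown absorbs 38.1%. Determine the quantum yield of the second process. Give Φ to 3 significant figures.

Φ = 0.551

Photons absorbed by the actinometer: 3.04×10⁻⁶ / 1.23 = 2.472×10⁻⁶ mol.
Incident flux: 2.472×10⁻⁶ / 0.870 = 2.841×10⁻⁶ einstein.
Absorbed by unknown: 0.381 × 2.841×10⁻⁶ = 1.082×10⁻⁶ mol.
Φ(unknown) = 5.96×10⁻⁷ / 1.082×10⁻⁶ = 0.551.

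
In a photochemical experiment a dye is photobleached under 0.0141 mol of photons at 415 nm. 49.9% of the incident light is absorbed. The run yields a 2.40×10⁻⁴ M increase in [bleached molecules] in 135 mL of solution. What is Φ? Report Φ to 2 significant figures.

Product: (2.40×10⁻⁴ M)(0.135 L) = 3.240×10⁻⁵ mol.
Photons absorbed: 0.499 × 0.0141 = 0.007036 mol.
Φ = 3.240×10⁻⁵ mol / 0.007036 mol photons = 0.0046.

Φ = 0.0046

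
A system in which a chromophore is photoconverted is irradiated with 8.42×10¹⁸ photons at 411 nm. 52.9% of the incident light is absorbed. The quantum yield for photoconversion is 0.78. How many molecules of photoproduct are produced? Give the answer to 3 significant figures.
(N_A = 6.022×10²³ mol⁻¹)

3.47×10¹⁸ molecules

Moles of photons: 8.42×10¹⁸ / 6.022×10²³ = 1.398×10⁻⁵ mol.
Photons absorbed: 0.529 × 1.398×10⁻⁵ = 7.395×10⁻⁶ mol.
Product: Φ × n_abs = 0.78 × 7.395×10⁻⁶ = 5.768×10⁻⁶ mol.
As a count: 5.768×10⁻⁶ × 6.022×10²³ = 3.47×10¹⁸.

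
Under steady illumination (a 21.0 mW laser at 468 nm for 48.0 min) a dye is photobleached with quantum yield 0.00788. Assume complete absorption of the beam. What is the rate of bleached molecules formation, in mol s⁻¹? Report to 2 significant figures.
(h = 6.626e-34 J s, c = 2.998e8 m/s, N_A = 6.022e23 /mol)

6.5e-10 mol s⁻¹

Photon energy at 468 nm: hc/λ = (6.626e-34)(2.998e8)/(468e-9) = 4.245e-19 J.
Energy delivered: (21.0 mW)(2880 s) = 60.48 J.
Photons incident: 60.48 / 4.245e-19 = 1.425e20, i.e. 1.425e20/6.022e23 = 2.366e-4 mol.
Product formed: 0.00788 × 2.366e-4 = 1.864e-6 mol.
Rate: 1.864e-6 / 2880 s = 6.5e-10 mol s⁻¹.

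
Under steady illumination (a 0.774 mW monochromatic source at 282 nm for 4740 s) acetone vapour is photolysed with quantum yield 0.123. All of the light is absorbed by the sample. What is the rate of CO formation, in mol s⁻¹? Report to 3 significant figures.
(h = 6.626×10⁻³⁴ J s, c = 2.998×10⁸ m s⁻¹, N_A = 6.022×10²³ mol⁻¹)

2.24×10⁻¹⁰ mol s⁻¹

Photon energy at 282 nm: hc/λ = (6.626×10⁻³⁴)(2.998×10⁸)/(282×10⁻⁹) = 7.044×10⁻¹⁹ J.
Energy delivered: (0.774 mW)(4740 s) = 3.669 J.
Photons incident: 3.669 / 7.044×10⁻¹⁹ = 5.209×10¹⁸, i.e. 5.209×10¹⁸/6.022×10²³ = 8.650×10⁻⁶ mol.
Product formed: 0.123 × 8.650×10⁻⁶ = 1.064×10⁻⁶ mol.
Rate: 1.064×10⁻⁶ / 4740 s = 2.24×10⁻¹⁰ mol s⁻¹.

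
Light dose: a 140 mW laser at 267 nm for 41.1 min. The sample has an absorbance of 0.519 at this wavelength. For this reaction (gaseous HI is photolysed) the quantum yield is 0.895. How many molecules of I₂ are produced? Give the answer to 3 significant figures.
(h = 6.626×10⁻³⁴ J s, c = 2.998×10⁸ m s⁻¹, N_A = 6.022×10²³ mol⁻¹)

Photon energy at 267 nm: hc/λ = (6.626×10⁻³⁴)(2.998×10⁸)/(267×10⁻⁹) = 7.440×10⁻¹⁹ J.
Energy delivered: (140 mW)(2466 s) = 345.2 J.
Photons incident: 345.2 / 7.440×10⁻¹⁹ = 4.640×10²⁰, i.e. 4.640×10²⁰/6.022×10²³ = 7.705×10⁻⁴ mol.
Fraction absorbed: 1 − 10^(−0.519) = 0.6973.
Photons absorbed: 0.6973 × 7.705×10⁻⁴ = 5.373×10⁻⁴ mol.
Product: Φ × n_abs = 0.895 × 5.373×10⁻⁴ = 4.809×10⁻⁴ mol.
As a count: 4.809×10⁻⁴ × 6.022×10²³ = 2.90×10²⁰.

2.90×10²⁰ molecules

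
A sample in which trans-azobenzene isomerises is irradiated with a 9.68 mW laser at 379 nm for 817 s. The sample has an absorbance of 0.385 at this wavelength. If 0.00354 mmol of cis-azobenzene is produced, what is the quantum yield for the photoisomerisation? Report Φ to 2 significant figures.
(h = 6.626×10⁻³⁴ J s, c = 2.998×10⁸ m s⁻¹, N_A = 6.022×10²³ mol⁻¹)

Product: 0.00354 mmol = 3.54×10⁻⁶ mol.
Photon energy at 379 nm: hc/λ = (6.626×10⁻³⁴)(2.998×10⁸)/(379×10⁻⁹) = 5.241×10⁻¹⁹ J.
Energy delivered: (9.68 mW)(817 s) = 7.909 J.
Photons incident: 7.909 / 5.241×10⁻¹⁹ = 1.509×10¹⁹, i.e. 1.509×10¹⁹/6.022×10²³ = 2.506×10⁻⁵ mol.
Fraction absorbed: 1 − 10^(−0.385) = 0.5879.
Photons absorbed: 0.5879 × 2.506×10⁻⁵ = 1.473×10⁻⁵ mol.
Φ = 3.54×10⁻⁶ mol / 1.473×10⁻⁵ mol photons = 0.24.

Φ = 0.24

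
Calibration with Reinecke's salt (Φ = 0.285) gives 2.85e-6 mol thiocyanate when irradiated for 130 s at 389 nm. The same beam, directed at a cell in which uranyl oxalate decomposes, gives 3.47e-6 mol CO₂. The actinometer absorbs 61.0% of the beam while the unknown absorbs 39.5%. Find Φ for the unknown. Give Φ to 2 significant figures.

Φ = 0.54

Photons absorbed by the actinometer: 2.85e-6 / 0.285 = 1.000e-5 mol.
Incident flux: 1.000e-5 / 0.610 = 1.639e-5 einstein.
Absorbed by unknown: 0.395 × 1.639e-5 = 6.474e-6 mol.
Φ(unknown) = 3.47e-6 / 6.474e-6 = 0.54.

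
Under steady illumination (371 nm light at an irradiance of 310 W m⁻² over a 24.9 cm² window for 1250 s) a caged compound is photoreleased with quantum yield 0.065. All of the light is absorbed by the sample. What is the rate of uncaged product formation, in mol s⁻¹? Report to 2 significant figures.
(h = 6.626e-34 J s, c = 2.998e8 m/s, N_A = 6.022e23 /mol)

1.6e-7 mol s⁻¹

Photon energy at 371 nm: hc/λ = (6.626e-34)(2.998e8)/(371e-9) = 5.354e-19 J.
Energy delivered: (310 W m⁻²)(24.9e-4 m²)(1250 s) = 964.9 J.
Photons incident: 964.9 / 5.354e-19 = 1.802e21, i.e. 1.802e21/6.022e23 = 0.002992 mol.
Product formed: 0.065 × 0.002992 = 1.945e-4 mol.
Rate: 1.945e-4 / 1250 s = 1.6e-7 mol s⁻¹.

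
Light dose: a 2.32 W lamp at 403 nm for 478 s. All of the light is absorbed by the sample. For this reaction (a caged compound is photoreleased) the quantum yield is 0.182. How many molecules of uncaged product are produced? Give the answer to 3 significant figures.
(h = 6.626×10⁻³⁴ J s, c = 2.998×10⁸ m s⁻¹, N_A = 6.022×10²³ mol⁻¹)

Photon energy at 403 nm: hc/λ = (6.626×10⁻³⁴)(2.998×10⁸)/(403×10⁻⁹) = 4.929×10⁻¹⁹ J.
Energy delivered: (2.32 W)(478 s) = 1109 J.
Photons incident: 1109 / 4.929×10⁻¹⁹ = 2.250×10²¹, i.e. 2.250×10²¹/6.022×10²³ = 0.003736 mol.
Product: Φ × n_abs = 0.182 × 0.003736 = 6.800×10⁻⁴ mol.
As a count: 6.800×10⁻⁴ × 6.022×10²³ = 4.09×10²⁰.

4.09×10²⁰ molecules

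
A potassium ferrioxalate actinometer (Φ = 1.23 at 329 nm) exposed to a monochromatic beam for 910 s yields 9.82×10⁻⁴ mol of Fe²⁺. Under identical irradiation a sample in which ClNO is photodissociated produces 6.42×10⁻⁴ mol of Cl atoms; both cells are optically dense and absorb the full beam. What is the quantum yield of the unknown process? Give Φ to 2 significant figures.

Φ = 0.80

Photons absorbed by the actinometer: 9.82×10⁻⁴ / 1.23 = 7.984×10⁻⁴ mol.
Φ(unknown) = 6.42×10⁻⁴ / 7.984×10⁻⁴ = 0.80.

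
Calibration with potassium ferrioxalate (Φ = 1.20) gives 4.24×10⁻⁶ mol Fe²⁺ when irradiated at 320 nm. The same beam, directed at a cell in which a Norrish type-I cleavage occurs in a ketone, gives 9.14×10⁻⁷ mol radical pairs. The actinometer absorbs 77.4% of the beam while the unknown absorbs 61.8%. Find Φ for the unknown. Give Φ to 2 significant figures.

Photons absorbed by the actinometer: 4.24×10⁻⁶ / 1.20 = 3.533×10⁻⁶ mol.
Incident flux: 3.533×10⁻⁶ / 0.774 = 4.565×10⁻⁶ einstein.
Absorbed by unknown: 0.618 × 4.565×10⁻⁶ = 2.821×10⁻⁶ mol.
Φ(unknown) = 9.14×10⁻⁷ / 2.821×10⁻⁶ = 0.32.

Φ = 0.32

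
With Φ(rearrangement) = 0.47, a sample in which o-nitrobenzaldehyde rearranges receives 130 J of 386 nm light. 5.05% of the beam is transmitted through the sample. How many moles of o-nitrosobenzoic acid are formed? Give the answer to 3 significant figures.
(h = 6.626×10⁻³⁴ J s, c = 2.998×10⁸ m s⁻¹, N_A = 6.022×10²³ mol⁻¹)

Photon energy at 386 nm: hc/λ = (6.626×10⁻³⁴)(2.998×10⁸)/(386×10⁻⁹) = 5.146×10⁻¹⁹ J.
Photons incident: 130 / 5.146×10⁻¹⁹ = 2.526×10²⁰, i.e. 2.526×10²⁰/6.022×10²³ = 4.195×10⁻⁴ mol.
Fraction absorbed: 1 − 5.05/100 = 0.9495.
Photons absorbed: 0.9495 × 4.195×10⁻⁴ = 3.983×10⁻⁴ mol.
Product: Φ × n_abs = 0.47 × 3.983×10⁻⁴ = 1.872×10⁻⁴ mol.

1.87×10⁻⁴ mol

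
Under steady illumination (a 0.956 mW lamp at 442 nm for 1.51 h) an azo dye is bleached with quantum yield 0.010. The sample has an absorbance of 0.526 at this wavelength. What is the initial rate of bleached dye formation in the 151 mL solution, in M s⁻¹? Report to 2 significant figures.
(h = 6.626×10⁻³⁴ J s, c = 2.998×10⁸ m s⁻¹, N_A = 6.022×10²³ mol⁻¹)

1.6×10⁻¹⁰ M s⁻¹

Photon energy at 442 nm: hc/λ = (6.626×10⁻³⁴)(2.998×10⁸)/(442×10⁻⁹) = 4.494×10⁻¹⁹ J.
Energy delivered: (0.956 mW)(5436 s) = 5.197 J.
Photons incident: 5.197 / 4.494×10⁻¹⁹ = 1.156×10¹⁹, i.e. 1.156×10¹⁹/6.022×10²³ = 1.920×10⁻⁵ mol.
Fraction absorbed: 1 − 10^(−0.526) = 0.7021.
Photons absorbed: 0.7021 × 1.920×10⁻⁵ = 1.348×10⁻⁵ mol.
Product formed: 0.010 × 1.348×10⁻⁵ = 1.348×10⁻⁷ mol.
Rate: 1.348×10⁻⁷ mol / (5436 s × 0.151 L) = 1.6×10⁻¹⁰ M s⁻¹.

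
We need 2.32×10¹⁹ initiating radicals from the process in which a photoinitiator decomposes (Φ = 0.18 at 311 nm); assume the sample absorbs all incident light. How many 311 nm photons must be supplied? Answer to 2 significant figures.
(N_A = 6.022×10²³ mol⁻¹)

Product: 2.32×10¹⁹ / 6.022×10²³ = 3.853×10⁻⁵ mol.
Photons that must be absorbed: 3.853×10⁻⁵ / 0.18 = 2.141×10⁻⁴ mol.
Photon count: 2.141×10⁻⁴ × 6.022×10²³ = 1.3×10²⁰.

1.3×10²⁰ photons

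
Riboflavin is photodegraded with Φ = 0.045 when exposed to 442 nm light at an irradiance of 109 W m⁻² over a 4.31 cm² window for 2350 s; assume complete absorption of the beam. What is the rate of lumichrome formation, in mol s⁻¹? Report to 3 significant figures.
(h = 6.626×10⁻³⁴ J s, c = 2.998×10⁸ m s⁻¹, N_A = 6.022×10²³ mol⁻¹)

Photon energy at 442 nm: hc/λ = (6.626×10⁻³⁴)(2.998×10⁸)/(442×10⁻⁹) = 4.494×10⁻¹⁹ J.
Energy delivered: (109 W m⁻²)(4.31×10⁻⁴ m²)(2350 s) = 110.4 J.
Photons incident: 110.4 / 4.494×10⁻¹⁹ = 2.457×10²⁰, i.e. 2.457×10²⁰/6.022×10²³ = 4.080×10⁻⁴ mol.
Product formed: 0.045 × 4.080×10⁻⁴ = 1.836×10⁻⁵ mol.
Rate: 1.836×10⁻⁵ / 2350 s = 7.81×10⁻⁹ mol s⁻¹.

7.81×10⁻⁹ mol s⁻¹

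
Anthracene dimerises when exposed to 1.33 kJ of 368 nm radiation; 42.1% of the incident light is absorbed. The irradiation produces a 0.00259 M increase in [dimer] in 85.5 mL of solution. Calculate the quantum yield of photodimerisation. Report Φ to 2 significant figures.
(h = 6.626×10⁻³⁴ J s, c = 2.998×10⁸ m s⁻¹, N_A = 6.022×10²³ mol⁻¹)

Product: (0.00259 M)(0.0855 L) = 2.214×10⁻⁴ mol.
Photon energy at 368 nm: hc/λ = (6.626×10⁻³⁴)(2.998×10⁸)/(368×10⁻⁹) = 5.398×10⁻¹⁹ J.
Incident energy: 1.33 kJ = 1330 J.
Photons incident: 1330 / 5.398×10⁻¹⁹ = 2.464×10²¹, i.e. 2.464×10²¹/6.022×10²³ = 0.004092 mol.
Photons absorbed: 0.421 × 0.004092 = 0.001723 mol.
Φ = 2.214×10⁻⁴ mol / 0.001723 mol photons = 0.13.

Φ = 0.13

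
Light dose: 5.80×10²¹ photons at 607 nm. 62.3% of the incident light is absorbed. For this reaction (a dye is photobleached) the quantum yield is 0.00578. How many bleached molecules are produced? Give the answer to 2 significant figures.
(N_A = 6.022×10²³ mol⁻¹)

2.1×10¹⁹ bleached molecules

Moles of photons: 5.80×10²¹ / 6.022×10²³ = 0.009631 mol.
Photons absorbed: 0.623 × 0.009631 = 0.006000 mol.
Product: Φ × n_abs = 0.00578 × 0.006000 = 3.468×10⁻⁵ mol.
As a count: 3.468×10⁻⁵ × 6.022×10²³ = 2.1×10¹⁹.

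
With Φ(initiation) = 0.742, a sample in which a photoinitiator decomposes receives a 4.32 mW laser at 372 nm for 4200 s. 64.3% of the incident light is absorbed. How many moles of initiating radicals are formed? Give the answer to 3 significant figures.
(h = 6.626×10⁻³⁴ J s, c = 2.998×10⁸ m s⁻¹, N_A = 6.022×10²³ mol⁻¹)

2.69×10⁻⁵ mol

Photon energy at 372 nm: hc/λ = (6.626×10⁻³⁴)(2.998×10⁸)/(372×10⁻⁹) = 5.340×10⁻¹⁹ J.
Energy delivered: (4.32 mW)(4200 s) = 18.14 J.
Photons incident: 18.14 / 5.340×10⁻¹⁹ = 3.397×10¹⁹, i.e. 3.397×10¹⁹/6.022×10²³ = 5.641×10⁻⁵ mol.
Photons absorbed: 0.643 × 5.641×10⁻⁵ = 3.627×10⁻⁵ mol.
Product: Φ × n_abs = 0.742 × 3.627×10⁻⁵ = 2.691×10⁻⁵ mol.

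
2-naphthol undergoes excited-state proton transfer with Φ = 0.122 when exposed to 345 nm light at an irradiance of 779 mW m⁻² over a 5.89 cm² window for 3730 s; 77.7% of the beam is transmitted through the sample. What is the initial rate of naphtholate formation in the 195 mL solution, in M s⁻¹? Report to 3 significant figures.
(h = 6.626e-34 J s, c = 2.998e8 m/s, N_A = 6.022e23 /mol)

1.85e-10 M s⁻¹

Photon energy at 345 nm: hc/λ = (6.626e-34)(2.998e8)/(345e-9) = 5.758e-19 J.
Energy delivered: (779 mW m⁻²)(5.89e-4 m²)(3730 s) = 1.711 J.
Photons incident: 1.711 / 5.758e-19 = 2.972e18, i.e. 2.972e18/6.022e23 = 4.935e-6 mol.
Fraction absorbed: 1 − 77.7/100 = 0.2230.
Photons absorbed: 0.2230 × 4.935e-6 = 1.101e-6 mol.
Product formed: 0.122 × 1.101e-6 = 1.343e-7 mol.
Rate: 1.343e-7 mol / (3730 s × 0.195 L) = 1.85e-10 M s⁻¹.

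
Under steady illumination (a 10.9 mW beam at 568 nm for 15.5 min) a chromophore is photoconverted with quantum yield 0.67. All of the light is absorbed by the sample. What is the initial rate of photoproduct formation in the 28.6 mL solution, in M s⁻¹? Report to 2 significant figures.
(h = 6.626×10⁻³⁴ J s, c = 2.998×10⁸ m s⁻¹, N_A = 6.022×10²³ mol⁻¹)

1.2×10⁻⁶ M s⁻¹

Photon energy at 568 nm: hc/λ = (6.626×10⁻³⁴)(2.998×10⁸)/(568×10⁻⁹) = 3.497×10⁻¹⁹ J.
Energy delivered: (10.9 mW)(930 s) = 10.14 J.
Photons incident: 10.14 / 3.497×10⁻¹⁹ = 2.900×10¹⁹, i.e. 2.900×10¹⁹/6.022×10²³ = 4.816×10⁻⁵ mol.
Product formed: 0.67 × 4.816×10⁻⁵ = 3.227×10⁻⁵ mol.
Rate: 3.227×10⁻⁵ mol / (930 s × 0.0286 L) = 1.2×10⁻⁶ M s⁻¹.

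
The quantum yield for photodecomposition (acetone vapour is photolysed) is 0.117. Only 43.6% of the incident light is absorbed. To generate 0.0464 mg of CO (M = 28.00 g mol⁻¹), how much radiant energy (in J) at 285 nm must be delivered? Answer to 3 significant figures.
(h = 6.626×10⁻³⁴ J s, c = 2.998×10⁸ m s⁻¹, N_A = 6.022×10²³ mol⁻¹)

13.6 J

Product: 0.0464 mg / 28.00 g mol⁻¹ = 1.657×10⁻⁶ mol.
Photons that must be absorbed: 1.657×10⁻⁶ / 0.117 = 1.416×10⁻⁵ mol.
Incident photons needed: 1.416×10⁻⁵ / 0.436 = 3.248×10⁻⁵ mol.
Photon energy: hc/λ = 6.970×10⁻¹⁹ J; per mole, 4.197×10⁵ J mol⁻¹.
Energy required: 3.248×10⁻⁵ × 4.197×10⁵ = 13.6 J.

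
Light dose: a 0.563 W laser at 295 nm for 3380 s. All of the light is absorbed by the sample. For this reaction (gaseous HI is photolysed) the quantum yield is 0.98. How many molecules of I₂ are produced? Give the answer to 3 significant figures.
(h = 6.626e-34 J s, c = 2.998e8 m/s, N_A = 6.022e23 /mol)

Photon energy at 295 nm: hc/λ = (6.626e-34)(2.998e8)/(295e-9) = 6.734e-19 J.
Energy delivered: (0.563 W)(3380 s) = 1903 J.
Photons incident: 1903 / 6.734e-19 = 2.826e21, i.e. 2.826e21/6.022e23 = 0.004693 mol.
Product: Φ × n_abs = 0.98 × 0.004693 = 0.004599 mol.
As a count: 0.004599 × 6.022e23 = 2.77e21.

2.77e21 molecules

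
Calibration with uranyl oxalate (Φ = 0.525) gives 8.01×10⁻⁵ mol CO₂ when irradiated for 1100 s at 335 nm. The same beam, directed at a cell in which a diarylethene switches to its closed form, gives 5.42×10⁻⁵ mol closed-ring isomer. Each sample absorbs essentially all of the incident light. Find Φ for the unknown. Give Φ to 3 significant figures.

Φ = 0.355

Photons absorbed by the actinometer: 8.01×10⁻⁵ / 0.525 = 1.526×10⁻⁴ mol.
Φ(unknown) = 5.42×10⁻⁵ / 1.526×10⁻⁴ = 0.355.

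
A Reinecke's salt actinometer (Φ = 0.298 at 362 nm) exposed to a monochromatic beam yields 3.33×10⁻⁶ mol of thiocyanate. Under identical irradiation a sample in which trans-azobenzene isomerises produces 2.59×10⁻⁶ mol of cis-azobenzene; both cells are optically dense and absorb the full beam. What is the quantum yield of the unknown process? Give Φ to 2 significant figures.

Φ = 0.23

Photons absorbed by the actinometer: 3.33×10⁻⁶ / 0.298 = 1.117×10⁻⁵ mol.
Φ(unknown) = 2.59×10⁻⁶ / 1.117×10⁻⁵ = 0.23.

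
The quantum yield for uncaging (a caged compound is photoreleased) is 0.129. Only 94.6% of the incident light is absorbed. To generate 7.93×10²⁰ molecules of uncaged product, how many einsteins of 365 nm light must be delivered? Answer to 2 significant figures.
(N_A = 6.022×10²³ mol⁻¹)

Product: 7.93×10²⁰ / 6.022×10²³ = 0.001317 mol.
Photons that must be absorbed: 0.001317 / 0.129 = 0.01021 mol.
Incident photons needed: 0.01021 / 0.946 = 0.01079 mol.

0.011 einstein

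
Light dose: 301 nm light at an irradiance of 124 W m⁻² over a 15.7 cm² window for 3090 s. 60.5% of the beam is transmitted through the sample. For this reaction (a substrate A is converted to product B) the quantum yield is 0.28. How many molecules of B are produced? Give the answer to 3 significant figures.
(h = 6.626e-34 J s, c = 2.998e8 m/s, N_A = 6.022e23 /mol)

1.01e20 molecules

Photon energy at 301 nm: hc/λ = (6.626e-34)(2.998e8)/(301e-9) = 6.600e-19 J.
Energy delivered: (124 W m⁻²)(15.7e-4 m²)(3090 s) = 601.6 J.
Photons incident: 601.6 / 6.600e-19 = 9.115e20, i.e. 9.115e20/6.022e23 = 0.001514 mol.
Fraction absorbed: 1 − 60.5/100 = 0.3950.
Photons absorbed: 0.3950 × 0.001514 = 5.980e-4 mol.
Product: Φ × n_abs = 0.28 × 5.980e-4 = 1.674e-4 mol.
As a count: 1.674e-4 × 6.022e23 = 1.01e20.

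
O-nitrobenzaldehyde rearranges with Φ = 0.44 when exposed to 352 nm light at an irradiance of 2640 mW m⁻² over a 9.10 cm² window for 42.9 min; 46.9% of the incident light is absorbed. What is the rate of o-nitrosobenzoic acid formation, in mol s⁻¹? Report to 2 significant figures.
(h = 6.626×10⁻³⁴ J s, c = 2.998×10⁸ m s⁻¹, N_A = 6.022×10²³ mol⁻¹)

Photon energy at 352 nm: hc/λ = (6.626×10⁻³⁴)(2.998×10⁸)/(352×10⁻⁹) = 5.643×10⁻¹⁹ J.
Energy delivered: (2640 mW m⁻²)(9.10×10⁻⁴ m²)(2574 s) = 6.184 J.
Photons incident: 6.184 / 5.643×10⁻¹⁹ = 1.096×10¹⁹, i.e. 1.096×10¹⁹/6.022×10²³ = 1.820×10⁻⁵ mol.
Photons absorbed: 0.469 × 1.820×10⁻⁵ = 8.536×10⁻⁶ mol.
Product formed: 0.44 × 8.536×10⁻⁶ = 3.756×10⁻⁶ mol.
Rate: 3.756×10⁻⁶ / 2574 s = 1.5×10⁻⁹ mol s⁻¹.

1.5×10⁻⁹ mol s⁻¹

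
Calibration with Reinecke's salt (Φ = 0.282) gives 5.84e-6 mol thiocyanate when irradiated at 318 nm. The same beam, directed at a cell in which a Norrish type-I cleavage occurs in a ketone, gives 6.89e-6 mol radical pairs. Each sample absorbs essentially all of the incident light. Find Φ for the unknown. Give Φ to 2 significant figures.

Φ = 0.33

Photons absorbed by the actinometer: 5.84e-6 / 0.282 = 2.071e-5 mol.
Φ(unknown) = 6.89e-6 / 2.071e-5 = 0.33.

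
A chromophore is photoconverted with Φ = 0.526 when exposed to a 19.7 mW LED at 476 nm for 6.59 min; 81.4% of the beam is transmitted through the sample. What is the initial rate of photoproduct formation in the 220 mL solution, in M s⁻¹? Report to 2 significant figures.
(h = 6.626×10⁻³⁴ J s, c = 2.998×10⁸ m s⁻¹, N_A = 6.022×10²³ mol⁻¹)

Photon energy at 476 nm: hc/λ = (6.626×10⁻³⁴)(2.998×10⁸)/(476×10⁻⁹) = 4.173×10⁻¹⁹ J.
Energy delivered: (19.7 mW)(395.4 s) = 7.789 J.
Photons incident: 7.789 / 4.173×10⁻¹⁹ = 1.867×10¹⁹, i.e. 1.867×10¹⁹/6.022×10²³ = 3.100×10⁻⁵ mol.
Fraction absorbed: 1 − 81.4/100 = 0.1860.
Photons absorbed: 0.1860 × 3.100×10⁻⁵ = 5.766×10⁻⁶ mol.
Product formed: 0.526 × 5.766×10⁻⁶ = 3.033×10⁻⁶ mol.
Rate: 3.033×10⁻⁶ mol / (395.4 s × 0.22 L) = 3.5×10⁻⁸ M s⁻¹.

3.5×10⁻⁸ M s⁻¹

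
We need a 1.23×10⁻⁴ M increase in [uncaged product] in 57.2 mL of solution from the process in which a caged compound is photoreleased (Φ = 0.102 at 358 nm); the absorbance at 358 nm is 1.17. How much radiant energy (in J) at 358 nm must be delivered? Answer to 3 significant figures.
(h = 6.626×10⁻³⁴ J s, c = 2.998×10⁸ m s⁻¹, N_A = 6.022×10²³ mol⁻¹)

Product: (1.23×10⁻⁴ M)(0.0572 L) = 7.036×10⁻⁶ mol.
Photons that must be absorbed: 7.036×10⁻⁶ / 0.102 = 6.898×10⁻⁵ mol.
Fraction absorbed: 1 − 10^(−1.17) = 0.9324.
Incident photons needed: 6.898×10⁻⁵ / 0.9324 = 7.398×10⁻⁵ mol.
Photon energy: hc/λ = 5.549×10⁻¹⁹ J; per mole, 3.342×10⁵ J mol⁻¹.
Energy required: 7.398×10⁻⁵ × 3.342×10⁵ = 24.7 J.

24.7 J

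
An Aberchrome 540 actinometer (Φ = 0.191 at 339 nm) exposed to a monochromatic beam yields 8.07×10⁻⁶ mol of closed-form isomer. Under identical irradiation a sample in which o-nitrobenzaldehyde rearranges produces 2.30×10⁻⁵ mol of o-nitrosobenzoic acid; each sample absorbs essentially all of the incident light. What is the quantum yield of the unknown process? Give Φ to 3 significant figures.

Photons absorbed by the actinometer: 8.07×10⁻⁶ / 0.191 = 4.225×10⁻⁵ mol.
Φ(unknown) = 2.30×10⁻⁵ / 4.225×10⁻⁵ = 0.544.

Φ = 0.544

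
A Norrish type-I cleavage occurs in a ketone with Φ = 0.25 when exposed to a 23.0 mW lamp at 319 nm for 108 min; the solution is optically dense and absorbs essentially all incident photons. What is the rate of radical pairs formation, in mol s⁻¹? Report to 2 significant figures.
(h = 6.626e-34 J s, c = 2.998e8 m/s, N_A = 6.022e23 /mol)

1.5e-8 mol s⁻¹

Photon energy at 319 nm: hc/λ = (6.626e-34)(2.998e8)/(319e-9) = 6.227e-19 J.
Energy delivered: (23.0 mW)(6480 s) = 149.0 J.
Photons incident: 149.0 / 6.227e-19 = 2.393e20, i.e. 2.393e20/6.022e23 = 3.974e-4 mol.
Product formed: 0.25 × 3.974e-4 = 9.935e-5 mol.
Rate: 9.935e-5 / 6480 s = 1.5e-8 mol s⁻¹.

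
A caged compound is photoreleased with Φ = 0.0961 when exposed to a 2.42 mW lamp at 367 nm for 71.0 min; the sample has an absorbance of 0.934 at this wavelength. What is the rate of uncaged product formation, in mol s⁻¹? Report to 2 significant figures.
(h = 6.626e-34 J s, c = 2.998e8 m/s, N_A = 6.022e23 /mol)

6.3e-10 mol s⁻¹

Photon energy at 367 nm: hc/λ = (6.626e-34)(2.998e8)/(367e-9) = 5.413e-19 J.
Energy delivered: (2.42 mW)(4260 s) = 10.31 J.
Photons incident: 10.31 / 5.413e-19 = 1.905e19, i.e. 1.905e19/6.022e23 = 3.163e-5 mol.
Fraction absorbed: 1 − 10^(−0.934) = 0.8836.
Photons absorbed: 0.8836 × 3.163e-5 = 2.795e-5 mol.
Product formed: 0.0961 × 2.795e-5 = 2.686e-6 mol.
Rate: 2.686e-6 / 4260 s = 6.3e-10 mol s⁻¹.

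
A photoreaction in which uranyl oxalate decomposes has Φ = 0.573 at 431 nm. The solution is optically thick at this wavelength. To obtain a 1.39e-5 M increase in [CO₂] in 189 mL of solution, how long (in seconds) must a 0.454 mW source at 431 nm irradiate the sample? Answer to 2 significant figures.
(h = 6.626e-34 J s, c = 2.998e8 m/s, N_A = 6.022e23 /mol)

Product: (1.39e-5 M)(0.189 L) = 2.627e-6 mol.
Photons that must be absorbed: 2.627e-6 / 0.573 = 4.585e-6 mol.
Photon energy: hc/λ = 4.609e-19 J; per mole, 2.776e5 J mol⁻¹.
Energy required: 4.585e-6 × 2.776e5 = 1.273 J.
Time: 1.273 J / 0.000454 W = 2800 s.

t ≈ 2800 s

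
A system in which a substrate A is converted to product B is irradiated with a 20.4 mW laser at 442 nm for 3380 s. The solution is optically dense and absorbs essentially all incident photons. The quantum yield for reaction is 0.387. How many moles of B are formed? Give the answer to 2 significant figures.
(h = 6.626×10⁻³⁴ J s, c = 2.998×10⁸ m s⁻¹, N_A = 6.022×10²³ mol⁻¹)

9.9×10⁻⁵ mol

Photon energy at 442 nm: hc/λ = (6.626×10⁻³⁴)(2.998×10⁸)/(442×10⁻⁹) = 4.494×10⁻¹⁹ J.
Energy delivered: (20.4 mW)(3380 s) = 68.95 J.
Photons incident: 68.95 / 4.494×10⁻¹⁹ = 1.534×10²⁰, i.e. 1.534×10²⁰/6.022×10²³ = 2.547×10⁻⁴ mol.
Product: Φ × n_abs = 0.387 × 2.547×10⁻⁴ = 9.857×10⁻⁵ mol.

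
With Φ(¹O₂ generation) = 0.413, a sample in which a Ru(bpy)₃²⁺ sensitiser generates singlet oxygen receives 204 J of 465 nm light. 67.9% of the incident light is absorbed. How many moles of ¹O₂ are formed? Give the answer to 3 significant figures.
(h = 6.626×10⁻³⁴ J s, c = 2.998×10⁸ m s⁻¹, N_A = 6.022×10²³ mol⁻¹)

2.22×10⁻⁴ mol

Photon energy at 465 nm: hc/λ = (6.626×10⁻³⁴)(2.998×10⁸)/(465×10⁻⁹) = 4.272×10⁻¹⁹ J.
Photons incident: 204 / 4.272×10⁻¹⁹ = 4.775×10²⁰, i.e. 4.775×10²⁰/6.022×10²³ = 7.929×10⁻⁴ mol.
Photons absorbed: 0.679 × 7.929×10⁻⁴ = 5.384×10⁻⁴ mol.
Product: Φ × n_abs = 0.413 × 5.384×10⁻⁴ = 2.224×10⁻⁴ mol.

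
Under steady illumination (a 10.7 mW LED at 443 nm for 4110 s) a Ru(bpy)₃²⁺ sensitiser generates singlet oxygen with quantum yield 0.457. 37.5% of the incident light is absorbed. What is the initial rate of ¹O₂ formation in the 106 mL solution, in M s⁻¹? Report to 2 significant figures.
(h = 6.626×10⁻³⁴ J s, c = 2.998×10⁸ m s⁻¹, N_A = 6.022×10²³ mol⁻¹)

Photon energy at 443 nm: hc/λ = (6.626×10⁻³⁴)(2.998×10⁸)/(443×10⁻⁹) = 4.484×10⁻¹⁹ J.
Energy delivered: (10.7 mW)(4110 s) = 43.98 J.
Photons incident: 43.98 / 4.484×10⁻¹⁹ = 9.808×10¹⁹, i.e. 9.808×10¹⁹/6.022×10²³ = 1.629×10⁻⁴ mol.
Photons absorbed: 0.375 × 1.629×10⁻⁴ = 6.109×10⁻⁵ mol.
Product formed: 0.457 × 6.109×10⁻⁵ = 2.792×10⁻⁵ mol.
Rate: 2.792×10⁻⁵ mol / (4110 s × 0.106 L) = 6.4×10⁻⁸ M s⁻¹.

6.4×10⁻⁸ M s⁻¹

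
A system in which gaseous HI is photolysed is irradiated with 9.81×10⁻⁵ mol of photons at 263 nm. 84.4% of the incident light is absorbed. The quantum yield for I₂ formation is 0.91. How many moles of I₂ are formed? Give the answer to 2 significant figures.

Photons absorbed: 0.844 × 9.81×10⁻⁵ = 8.280×10⁻⁵ mol.
Product: Φ × n_abs = 0.91 × 8.280×10⁻⁵ = 7.535×10⁻⁵ mol.

7.5×10⁻⁵ mol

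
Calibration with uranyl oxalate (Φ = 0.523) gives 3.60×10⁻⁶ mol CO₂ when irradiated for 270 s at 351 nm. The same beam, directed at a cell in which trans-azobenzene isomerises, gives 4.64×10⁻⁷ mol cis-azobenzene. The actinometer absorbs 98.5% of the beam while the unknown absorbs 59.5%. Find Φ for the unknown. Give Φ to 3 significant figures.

Φ = 0.112

Photons absorbed by the actinometer: 3.60×10⁻⁶ / 0.523 = 6.883×10⁻⁶ mol.
Incident flux: 6.883×10⁻⁶ / 0.985 = 6.988×10⁻⁶ einstein.
Absorbed by unknown: 0.595 × 6.988×10⁻⁶ = 4.158×10⁻⁶ mol.
Φ(unknown) = 4.64×10⁻⁷ / 4.158×10⁻⁶ = 0.112.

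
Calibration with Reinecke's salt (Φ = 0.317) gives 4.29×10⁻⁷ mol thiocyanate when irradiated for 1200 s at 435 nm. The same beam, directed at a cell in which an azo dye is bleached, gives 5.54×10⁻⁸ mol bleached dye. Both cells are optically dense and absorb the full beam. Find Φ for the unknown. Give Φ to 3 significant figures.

Photons absorbed by the actinometer: 4.29×10⁻⁷ / 0.317 = 1.353×10⁻⁶ mol.
Φ(unknown) = 5.54×10⁻⁸ / 1.353×10⁻⁶ = 0.0409.

Φ = 0.0409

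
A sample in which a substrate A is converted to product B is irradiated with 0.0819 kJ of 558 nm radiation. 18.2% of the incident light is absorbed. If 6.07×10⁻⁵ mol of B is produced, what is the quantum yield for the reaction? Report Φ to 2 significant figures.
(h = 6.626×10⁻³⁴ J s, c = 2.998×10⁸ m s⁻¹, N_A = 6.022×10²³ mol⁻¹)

Φ = 0.87

Photon energy at 558 nm: hc/λ = (6.626×10⁻³⁴)(2.998×10⁸)/(558×10⁻⁹) = 3.560×10⁻¹⁹ J.
Incident energy: 0.0819 kJ = 81.9 J.
Photons incident: 81.9 / 3.560×10⁻¹⁹ = 2.301×10²⁰, i.e. 2.301×10²⁰/6.022×10²³ = 3.821×10⁻⁴ mol.
Photons absorbed: 0.182 × 3.821×10⁻⁴ = 6.954×10⁻⁵ mol.
Φ = 6.07×10⁻⁵ mol / 6.954×10⁻⁵ mol photons = 0.87.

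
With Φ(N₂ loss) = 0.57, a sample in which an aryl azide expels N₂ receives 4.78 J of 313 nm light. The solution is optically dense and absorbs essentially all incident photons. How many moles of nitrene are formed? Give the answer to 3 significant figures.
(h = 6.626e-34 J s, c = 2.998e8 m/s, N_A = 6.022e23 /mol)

Photon energy at 313 nm: hc/λ = (6.626e-34)(2.998e8)/(313e-9) = 6.347e-19 J.
Photons incident: 4.78 / 6.347e-19 = 7.531e18, i.e. 7.531e18/6.022e23 = 1.251e-5 mol.
Product: Φ × n_abs = 0.57 × 1.251e-5 = 7.131e-6 mol.

7.13e-6 mol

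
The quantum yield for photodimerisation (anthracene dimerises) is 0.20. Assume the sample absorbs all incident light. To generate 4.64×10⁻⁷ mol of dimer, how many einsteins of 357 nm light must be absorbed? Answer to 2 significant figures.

2.3×10⁻⁶ einstein

Photons that must be absorbed: 4.64×10⁻⁷ / 0.20 = 2.320×10⁻⁶ mol.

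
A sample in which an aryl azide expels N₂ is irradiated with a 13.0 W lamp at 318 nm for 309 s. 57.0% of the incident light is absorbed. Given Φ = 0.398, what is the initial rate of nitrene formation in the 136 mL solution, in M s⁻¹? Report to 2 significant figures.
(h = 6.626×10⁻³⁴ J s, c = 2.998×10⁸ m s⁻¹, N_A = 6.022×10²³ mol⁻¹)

Photon energy at 318 nm: hc/λ = (6.626×10⁻³⁴)(2.998×10⁸)/(318×10⁻⁹) = 6.247×10⁻¹⁹ J.
Energy delivered: (13.0 W)(309 s) = 4017 J.
Photons incident: 4017 / 6.247×10⁻¹⁹ = 6.430×10²¹, i.e. 6.430×10²¹/6.022×10²³ = 0.01068 mol.
Photons absorbed: 0.570 × 0.01068 = 0.006088 mol.
Product formed: 0.398 × 0.006088 = 0.002423 mol.
Rate: 0.002423 mol / (309 s × 0.136 L) = 5.8×10⁻⁵ M s⁻¹.

5.8×10⁻⁵ M s⁻¹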